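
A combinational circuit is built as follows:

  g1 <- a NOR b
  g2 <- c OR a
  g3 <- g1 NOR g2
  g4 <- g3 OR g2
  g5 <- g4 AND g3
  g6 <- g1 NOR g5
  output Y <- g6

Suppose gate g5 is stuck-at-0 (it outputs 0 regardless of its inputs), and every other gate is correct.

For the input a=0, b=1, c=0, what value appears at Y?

Propagate with g5 forced: g1=0, g2=0, g3=1, g4=1, g5=0 [stuck-at-0], g6=1.
So Y = 1. (Without the fault it would be 0.)

1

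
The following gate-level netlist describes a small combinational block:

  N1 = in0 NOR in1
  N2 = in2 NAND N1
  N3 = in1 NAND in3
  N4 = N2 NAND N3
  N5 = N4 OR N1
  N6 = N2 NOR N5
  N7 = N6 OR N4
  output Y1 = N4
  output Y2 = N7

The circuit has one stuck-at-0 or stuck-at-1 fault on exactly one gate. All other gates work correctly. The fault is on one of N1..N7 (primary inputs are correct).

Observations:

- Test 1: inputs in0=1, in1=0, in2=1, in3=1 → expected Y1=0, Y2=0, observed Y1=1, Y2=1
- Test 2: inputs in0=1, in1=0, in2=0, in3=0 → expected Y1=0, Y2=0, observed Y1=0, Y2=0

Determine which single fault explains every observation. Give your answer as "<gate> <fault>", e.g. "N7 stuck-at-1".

Fault-free values for test 1 (in0=1, in1=0, in2=1, in3=1): N1=0, N2=1, N3=1, N4=0, N5=0, N6=0, N7=0, giving Y1=0, Y2=0. Observed Y1=1, Y2=1.
Test 1: faults giving observed Y1=1, Y2=1 are {N1 stuck-at-1, N2 stuck-at-0, N3 stuck-at-0, N4 stuck-at-1}.
Test 2 (in0=1, in1=0, in2=0, in3=0): fault-free N1=0, N2=1, N3=1, N4=0, N5=0, N6=0, N7=0 → Y1=0, Y2=0; observed Y1=0, Y2=0. Eliminates N2 stuck-at-0, N3 stuck-at-0, N4 stuck-at-1.
Only N1 stuck-at-1 is consistent with every test.

N1 stuck-at-1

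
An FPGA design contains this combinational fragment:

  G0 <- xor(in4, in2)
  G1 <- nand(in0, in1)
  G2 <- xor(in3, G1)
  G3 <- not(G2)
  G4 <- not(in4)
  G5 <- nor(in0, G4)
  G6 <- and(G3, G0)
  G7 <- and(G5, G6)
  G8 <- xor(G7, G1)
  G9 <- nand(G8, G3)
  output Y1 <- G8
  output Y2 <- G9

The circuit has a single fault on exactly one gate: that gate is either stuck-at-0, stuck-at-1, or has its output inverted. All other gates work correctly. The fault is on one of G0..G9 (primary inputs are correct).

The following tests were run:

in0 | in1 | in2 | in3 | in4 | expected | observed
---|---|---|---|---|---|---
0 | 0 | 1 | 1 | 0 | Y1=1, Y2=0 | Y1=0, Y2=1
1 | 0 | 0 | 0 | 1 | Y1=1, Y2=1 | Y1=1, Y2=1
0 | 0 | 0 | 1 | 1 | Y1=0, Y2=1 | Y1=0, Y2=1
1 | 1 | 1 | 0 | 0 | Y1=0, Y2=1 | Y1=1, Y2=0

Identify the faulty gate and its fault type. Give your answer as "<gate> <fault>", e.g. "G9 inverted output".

G5 stuck-at-1

Fault-free values for test 1 (in0=0, in1=0, in2=1, in3=1, in4=0): G0=1, G1=1, G2=0, G3=1, G4=1, G5=0, G6=1, G7=0, G8=1, G9=0, giving Y1=1, Y2=0. Observed Y1=0, Y2=1.
Test 1: faults giving observed Y1=0, Y2=1 are {G1 stuck-at-0, G1 inverted output, G4 stuck-at-0, G4 inverted output, G5 stuck-at-1, G5 inverted output, G7 stuck-at-1, G7 inverted output, G8 stuck-at-0, G8 inverted output}.
Test 2 (in0=1, in1=0, in2=0, in3=0, in4=1): fault-free G0=1, G1=1, G2=1, G3=0, G4=0, G5=0, G6=0, G7=0, G8=1, G9=1 → Y1=1, Y2=1; observed Y1=1, Y2=1. Eliminates G1 stuck-at-0, G1 inverted output, G7 stuck-at-1, G7 inverted output, G8 stuck-at-0, G8 inverted output.
Test 3 (in0=0, in1=0, in2=0, in3=1, in4=1): fault-free G0=1, G1=1, G2=0, G3=1, G4=0, G5=1, G6=1, G7=1, G8=0, G9=1 → Y1=0, Y2=1; observed Y1=0, Y2=1. Eliminates G4 inverted output, G5 inverted output.
Test 4 (in0=1, in1=1, in2=1, in3=0, in4=0): fault-free G0=1, G1=0, G2=0, G3=1, G4=1, G5=0, G6=1, G7=0, G8=0, G9=1 → Y1=0, Y2=1; observed Y1=1, Y2=0. Eliminates G4 stuck-at-0.
Only G5 stuck-at-1 is consistent with every test.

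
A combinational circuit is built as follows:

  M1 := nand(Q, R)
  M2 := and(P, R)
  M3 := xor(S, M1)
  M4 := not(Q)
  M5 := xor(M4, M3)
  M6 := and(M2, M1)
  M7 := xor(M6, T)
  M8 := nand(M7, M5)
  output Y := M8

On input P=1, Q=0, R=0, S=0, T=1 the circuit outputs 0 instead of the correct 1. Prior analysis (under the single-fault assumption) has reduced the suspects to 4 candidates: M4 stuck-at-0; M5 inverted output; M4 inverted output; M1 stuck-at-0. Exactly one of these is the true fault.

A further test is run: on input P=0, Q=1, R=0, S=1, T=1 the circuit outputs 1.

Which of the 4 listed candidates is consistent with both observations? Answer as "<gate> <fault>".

Evaluate each candidate on input P=0, Q=1, R=0, S=1, T=1:
  M4 stuck-at-0: M1=1, M2=0, M3=0, M4=0 [stuck-at-0], M5=0, M6=0, M7=1, M8=1 → 1 — matches
  M5 inverted output: M1=1, M2=0, M3=0, M4=0, M5=1 [inverted output], M6=0, M7=1, M8=0 → 0 — eliminated
  M4 inverted output: M1=1, M2=0, M3=0, M4=1 [inverted output], M5=1, M6=0, M7=1, M8=0 → 0 — eliminated
  M1 stuck-at-0: M1=0 [stuck-at-0], M2=0, M3=1, M4=0, M5=1, M6=0, M7=1, M8=0 → 0 — eliminated
Only M4 stuck-at-0 reproduces the observed 1.

M4 stuck-at-0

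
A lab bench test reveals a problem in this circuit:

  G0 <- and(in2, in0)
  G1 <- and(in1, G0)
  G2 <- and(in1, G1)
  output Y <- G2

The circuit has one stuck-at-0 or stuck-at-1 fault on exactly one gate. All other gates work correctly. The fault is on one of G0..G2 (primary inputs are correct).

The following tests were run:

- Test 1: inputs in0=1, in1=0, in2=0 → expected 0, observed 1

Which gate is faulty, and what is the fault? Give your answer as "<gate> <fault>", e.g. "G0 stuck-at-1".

Fault-free values for test 1 (in0=1, in1=0, in2=0): G0=0, G1=0, G2=0, giving Y=0. Observed 1.
Test 1: faults giving observed 1 are {G2 stuck-at-1}.
Only G2 stuck-at-1 is consistent with every test.

G2 stuck-at-1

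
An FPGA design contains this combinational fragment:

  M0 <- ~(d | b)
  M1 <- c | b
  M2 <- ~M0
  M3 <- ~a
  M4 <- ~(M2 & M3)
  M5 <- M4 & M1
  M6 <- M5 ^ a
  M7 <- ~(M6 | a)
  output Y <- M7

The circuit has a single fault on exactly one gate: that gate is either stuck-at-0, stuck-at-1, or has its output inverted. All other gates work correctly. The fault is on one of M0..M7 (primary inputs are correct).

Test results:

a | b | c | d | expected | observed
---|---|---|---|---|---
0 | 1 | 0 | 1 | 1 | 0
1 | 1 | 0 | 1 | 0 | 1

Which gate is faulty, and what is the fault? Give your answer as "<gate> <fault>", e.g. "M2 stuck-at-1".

Fault-free values for test 1 (a=0, b=1, c=0, d=1): M0=0, M1=1, M2=1, M3=1, M4=0, M5=0, M6=0, M7=1, giving Y=1. Observed 0.
Test 1: faults giving observed 0 are {M0 stuck-at-1, M0 inverted output, M2 stuck-at-0, M2 inverted output, M3 stuck-at-0, M3 inverted output, M4 stuck-at-1, M4 inverted output, M5 stuck-at-1, M5 inverted output, M6 stuck-at-1, M6 inverted output, M7 stuck-at-0, M7 inverted output}.
Test 2 (a=1, b=1, c=0, d=1): fault-free M0=0, M1=1, M2=1, M3=0, M4=1, M5=1, M6=0, M7=0 → 0; observed 1. Eliminates M0 stuck-at-1, M0 inverted output, M2 stuck-at-0, M2 inverted output, M3 stuck-at-0, M3 inverted output, M4 stuck-at-1, M4 inverted output, M5 stuck-at-1, M5 inverted output, M6 stuck-at-1, M6 inverted output, M7 stuck-at-0.
Only M7 inverted output is consistent with every test.

M7 inverted output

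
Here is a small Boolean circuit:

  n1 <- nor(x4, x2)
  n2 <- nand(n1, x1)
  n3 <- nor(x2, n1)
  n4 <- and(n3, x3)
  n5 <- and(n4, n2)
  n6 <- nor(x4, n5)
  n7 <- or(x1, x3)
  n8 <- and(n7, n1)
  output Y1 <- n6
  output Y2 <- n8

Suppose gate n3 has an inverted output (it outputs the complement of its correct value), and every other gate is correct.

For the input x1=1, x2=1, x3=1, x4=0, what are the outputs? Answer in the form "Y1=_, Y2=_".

Propagate with n3 forced: n1=0, n2=1, n3=1 [inverted output], n4=1, n5=1, n6=0, n7=1, n8=0.
So the outputs are Y1=0, Y2=0. (Without the fault they would be Y1=1, Y2=0.)

Y1=0, Y2=0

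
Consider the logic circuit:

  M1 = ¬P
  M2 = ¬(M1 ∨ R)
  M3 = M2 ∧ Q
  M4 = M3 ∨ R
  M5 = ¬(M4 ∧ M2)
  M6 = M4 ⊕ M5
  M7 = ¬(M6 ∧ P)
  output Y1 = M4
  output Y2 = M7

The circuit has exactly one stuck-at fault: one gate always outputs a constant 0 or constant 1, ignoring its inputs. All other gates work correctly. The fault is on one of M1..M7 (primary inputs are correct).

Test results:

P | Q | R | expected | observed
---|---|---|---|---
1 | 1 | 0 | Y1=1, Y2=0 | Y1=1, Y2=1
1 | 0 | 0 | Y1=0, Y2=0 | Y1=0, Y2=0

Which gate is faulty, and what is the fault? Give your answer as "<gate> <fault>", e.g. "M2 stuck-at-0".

Fault-free values for test 1 (P=1, Q=1, R=0): M1=0, M2=1, M3=1, M4=1, M5=0, M6=1, M7=0, giving Y1=1, Y2=0. Observed Y1=1, Y2=1.
Test 1: faults giving observed Y1=1, Y2=1 are {M5 stuck-at-1, M6 stuck-at-0, M7 stuck-at-1}.
Test 2 (P=1, Q=0, R=0): fault-free M1=0, M2=1, M3=0, M4=0, M5=1, M6=1, M7=0 → Y1=0, Y2=0; observed Y1=0, Y2=0. Eliminates M6 stuck-at-0, M7 stuck-at-1.
Only M5 stuck-at-1 is consistent with every test.

M5 stuck-at-1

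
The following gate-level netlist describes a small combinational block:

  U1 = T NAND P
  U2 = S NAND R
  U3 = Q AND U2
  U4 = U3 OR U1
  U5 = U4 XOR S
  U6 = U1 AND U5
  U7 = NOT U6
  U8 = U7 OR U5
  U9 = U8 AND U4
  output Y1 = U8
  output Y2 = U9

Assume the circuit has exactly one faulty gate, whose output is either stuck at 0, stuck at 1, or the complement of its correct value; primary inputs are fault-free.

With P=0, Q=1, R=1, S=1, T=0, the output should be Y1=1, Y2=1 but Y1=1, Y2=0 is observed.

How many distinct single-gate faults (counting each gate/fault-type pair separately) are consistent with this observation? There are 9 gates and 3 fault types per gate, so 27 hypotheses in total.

Fault-free: U1=1, U2=0, U3=0, U4=1, U5=0, U6=0, U7=1, U8=1, U9=1 → Y1=1, Y2=1. Observed Y1=1, Y2=0.
  U1: stuck-at-0, inverted output ✓; others ✗
  U2: none of the 3 fault types match ✗
  U3: none of the 3 fault types match ✗
  U4: stuck-at-0, inverted output ✓; others ✗
  U5: none of the 3 fault types match ✗
  U6: none of the 3 fault types match ✗
  U7: none of the 3 fault types match ✗
  U8: none of the 3 fault types match ✗
  U9: stuck-at-0, inverted output ✓; others ✗
Consistent faults: {U1 stuck-at-0, U1 inverted output, U4 stuck-at-0, U4 inverted output, U9 stuck-at-0, U9 inverted output} — 6 in all.

6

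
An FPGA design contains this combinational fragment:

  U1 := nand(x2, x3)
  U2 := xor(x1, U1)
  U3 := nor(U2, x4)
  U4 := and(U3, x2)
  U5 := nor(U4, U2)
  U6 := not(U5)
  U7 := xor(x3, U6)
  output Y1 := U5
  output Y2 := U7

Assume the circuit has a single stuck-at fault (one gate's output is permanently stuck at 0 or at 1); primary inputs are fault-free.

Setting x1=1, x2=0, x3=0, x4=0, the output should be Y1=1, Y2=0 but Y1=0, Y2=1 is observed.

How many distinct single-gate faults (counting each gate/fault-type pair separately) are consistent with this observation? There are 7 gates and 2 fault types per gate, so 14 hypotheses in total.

Fault-free: U1=1, U2=0, U3=1, U4=0, U5=1, U6=0, U7=0 → Y1=1, Y2=0. Observed Y1=0, Y2=1.
  U1 stuck-at-0: output Y1=0, Y2=1 ✓
  U1 stuck-at-1: output Y1=1, Y2=0 ✗
  U2 stuck-at-0: output Y1=1, Y2=0 ✗
  U2 stuck-at-1: output Y1=0, Y2=1 ✓
  U3 stuck-at-0: output Y1=1, Y2=0 ✗
  U3 stuck-at-1: output Y1=1, Y2=0 ✗
  U4 stuck-at-0: output Y1=1, Y2=0 ✗
  U4 stuck-at-1: output Y1=0, Y2=1 ✓
  U5 stuck-at-0: output Y1=0, Y2=1 ✓
  U5 stuck-at-1: output Y1=1, Y2=0 ✗
  U6 stuck-at-0: output Y1=1, Y2=0 ✗
  U6 stuck-at-1: output Y1=1, Y2=1 ✗
  U7 stuck-at-0: output Y1=1, Y2=0 ✗
  U7 stuck-at-1: output Y1=1, Y2=1 ✗
Consistent faults: {U1 stuck-at-0, U2 stuck-at-1, U4 stuck-at-1, U5 stuck-at-0} — 4 in all.

4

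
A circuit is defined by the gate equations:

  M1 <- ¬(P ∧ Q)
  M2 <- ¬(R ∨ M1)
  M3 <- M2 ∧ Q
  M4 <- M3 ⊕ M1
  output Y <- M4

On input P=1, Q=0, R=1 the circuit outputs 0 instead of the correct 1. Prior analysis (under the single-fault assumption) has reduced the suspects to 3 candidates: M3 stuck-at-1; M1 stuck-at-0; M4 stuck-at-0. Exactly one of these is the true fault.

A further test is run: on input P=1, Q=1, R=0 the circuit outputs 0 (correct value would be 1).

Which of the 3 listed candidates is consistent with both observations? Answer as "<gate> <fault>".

Evaluate each candidate on input P=1, Q=1, R=0:
  M3 stuck-at-1: M1=0, M2=1, M3=1 [stuck-at-1], M4=1 → 1 — eliminated
  M1 stuck-at-0: M1=0 [stuck-at-0], M2=1, M3=1, M4=1 → 1 — eliminated
  M4 stuck-at-0: M1=0, M2=1, M3=1, M4=0 [stuck-at-0] → 0 — matches
Only M4 stuck-at-0 reproduces the observed 0.

M4 stuck-at-0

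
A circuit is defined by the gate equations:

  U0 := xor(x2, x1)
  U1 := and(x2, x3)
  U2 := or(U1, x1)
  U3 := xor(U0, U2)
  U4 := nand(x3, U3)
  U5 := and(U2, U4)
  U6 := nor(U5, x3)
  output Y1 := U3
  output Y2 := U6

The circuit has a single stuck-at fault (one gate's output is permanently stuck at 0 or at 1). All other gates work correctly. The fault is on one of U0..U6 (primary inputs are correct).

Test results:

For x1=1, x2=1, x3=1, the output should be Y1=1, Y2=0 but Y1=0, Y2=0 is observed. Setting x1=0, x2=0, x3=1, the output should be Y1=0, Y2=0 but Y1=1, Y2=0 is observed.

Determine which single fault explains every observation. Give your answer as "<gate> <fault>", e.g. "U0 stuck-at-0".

U0 stuck-at-1

Fault-free values for test 1 (x1=1, x2=1, x3=1): U0=0, U1=1, U2=1, U3=1, U4=0, U5=0, U6=0, giving Y1=1, Y2=0. Observed Y1=0, Y2=0.
Test 1: faults giving observed Y1=0, Y2=0 are {U0 stuck-at-1, U2 stuck-at-0, U3 stuck-at-0}.
Test 2 (x1=0, x2=0, x3=1): fault-free U0=0, U1=0, U2=0, U3=0, U4=1, U5=0, U6=0 → Y1=0, Y2=0; observed Y1=1, Y2=0. Eliminates U2 stuck-at-0, U3 stuck-at-0.
Only U0 stuck-at-1 is consistent with every test.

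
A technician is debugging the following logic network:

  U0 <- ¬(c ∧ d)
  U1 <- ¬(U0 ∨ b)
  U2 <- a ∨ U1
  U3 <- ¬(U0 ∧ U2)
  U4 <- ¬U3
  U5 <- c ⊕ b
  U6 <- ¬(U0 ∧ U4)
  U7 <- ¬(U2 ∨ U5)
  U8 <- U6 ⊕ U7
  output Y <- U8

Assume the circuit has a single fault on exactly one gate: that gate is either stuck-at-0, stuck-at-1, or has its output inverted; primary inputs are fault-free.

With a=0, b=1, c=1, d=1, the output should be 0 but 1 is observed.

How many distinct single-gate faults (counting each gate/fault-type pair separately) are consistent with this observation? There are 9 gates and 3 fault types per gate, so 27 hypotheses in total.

Fault-free: U0=0, U1=0, U2=0, U3=1, U4=0, U5=0, U6=1, U7=1, U8=0 → 0. Observed 1.
  U0: none of the 3 fault types match ✗
  U1: stuck-at-1, inverted output ✓; others ✗
  U2: stuck-at-1, inverted output ✓; others ✗
  U3: none of the 3 fault types match ✗
  U4: none of the 3 fault types match ✗
  U5: stuck-at-1, inverted output ✓; others ✗
  U6: stuck-at-0, inverted output ✓; others ✗
  U7: stuck-at-0, inverted output ✓; others ✗
  U8: stuck-at-1, inverted output ✓; others ✗
Consistent faults: {U1 stuck-at-1, U1 inverted output, U2 stuck-at-1, U2 inverted output, U5 stuck-at-1, U5 inverted output, U6 stuck-at-0, U6 inverted output, U7 stuck-at-0, U7 inverted output, U8 stuck-at-1, U8 inverted output} — 12 in all.

12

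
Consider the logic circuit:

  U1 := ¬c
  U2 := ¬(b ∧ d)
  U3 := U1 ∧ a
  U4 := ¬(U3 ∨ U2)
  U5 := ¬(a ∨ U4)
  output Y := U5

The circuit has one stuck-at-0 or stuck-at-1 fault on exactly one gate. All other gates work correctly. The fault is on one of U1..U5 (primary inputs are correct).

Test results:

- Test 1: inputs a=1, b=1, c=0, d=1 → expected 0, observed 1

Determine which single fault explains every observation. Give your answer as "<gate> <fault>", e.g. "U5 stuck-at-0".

U5 stuck-at-1

Fault-free values for test 1 (a=1, b=1, c=0, d=1): U1=1, U2=0, U3=1, U4=0, U5=0, giving Y=0. Observed 1.
Test 1: faults giving observed 1 are {U5 stuck-at-1}.
Only U5 stuck-at-1 is consistent with every test.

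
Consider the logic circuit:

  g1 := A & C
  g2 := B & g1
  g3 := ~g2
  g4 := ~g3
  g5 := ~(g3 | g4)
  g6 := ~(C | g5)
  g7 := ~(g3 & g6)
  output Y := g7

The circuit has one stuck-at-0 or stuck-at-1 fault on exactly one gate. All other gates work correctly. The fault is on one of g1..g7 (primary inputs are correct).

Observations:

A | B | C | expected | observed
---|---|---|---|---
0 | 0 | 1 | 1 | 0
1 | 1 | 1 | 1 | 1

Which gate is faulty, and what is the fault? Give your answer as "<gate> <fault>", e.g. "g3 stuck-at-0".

Fault-free values for test 1 (A=0, B=0, C=1): g1=0, g2=0, g3=1, g4=0, g5=0, g6=0, g7=1, giving Y=1. Observed 0.
Test 1: faults giving observed 0 are {g6 stuck-at-1, g7 stuck-at-0}.
Test 2 (A=1, B=1, C=1): fault-free g1=1, g2=1, g3=0, g4=1, g5=0, g6=0, g7=1 → 1; observed 1. Eliminates g7 stuck-at-0.
Only g6 stuck-at-1 is consistent with every test.

g6 stuck-at-1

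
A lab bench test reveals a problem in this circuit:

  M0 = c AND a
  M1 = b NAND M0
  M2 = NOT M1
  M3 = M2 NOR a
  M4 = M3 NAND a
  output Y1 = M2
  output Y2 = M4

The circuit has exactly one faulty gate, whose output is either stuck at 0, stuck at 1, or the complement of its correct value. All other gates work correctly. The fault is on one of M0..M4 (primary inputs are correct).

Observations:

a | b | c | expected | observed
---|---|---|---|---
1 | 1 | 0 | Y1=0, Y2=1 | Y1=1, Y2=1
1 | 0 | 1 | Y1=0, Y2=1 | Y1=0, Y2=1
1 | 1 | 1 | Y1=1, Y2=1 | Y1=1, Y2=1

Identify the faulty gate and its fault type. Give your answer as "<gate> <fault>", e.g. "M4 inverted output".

M0 stuck-at-1

Fault-free values for test 1 (a=1, b=1, c=0): M0=0, M1=1, M2=0, M3=0, M4=1, giving Y1=0, Y2=1. Observed Y1=1, Y2=1.
Test 1: faults giving observed Y1=1, Y2=1 are {M0 stuck-at-1, M0 inverted output, M1 stuck-at-0, M1 inverted output, M2 stuck-at-1, M2 inverted output}.
Test 2 (a=1, b=0, c=1): fault-free M0=1, M1=1, M2=0, M3=0, M4=1 → Y1=0, Y2=1; observed Y1=0, Y2=1. Eliminates M1 stuck-at-0, M1 inverted output, M2 stuck-at-1, M2 inverted output.
Test 3 (a=1, b=1, c=1): fault-free M0=1, M1=0, M2=1, M3=0, M4=1 → Y1=1, Y2=1; observed Y1=1, Y2=1. Eliminates M0 inverted output.
Only M0 stuck-at-1 is consistent with every test.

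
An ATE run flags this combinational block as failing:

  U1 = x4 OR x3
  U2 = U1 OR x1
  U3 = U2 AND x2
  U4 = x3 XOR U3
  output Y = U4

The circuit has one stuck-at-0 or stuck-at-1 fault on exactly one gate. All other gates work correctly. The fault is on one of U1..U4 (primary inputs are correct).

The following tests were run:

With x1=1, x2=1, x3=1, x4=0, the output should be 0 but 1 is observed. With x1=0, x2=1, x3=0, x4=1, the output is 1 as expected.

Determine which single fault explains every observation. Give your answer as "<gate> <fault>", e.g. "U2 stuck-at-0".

Fault-free values for test 1 (x1=1, x2=1, x3=1, x4=0): U1=1, U2=1, U3=1, U4=0, giving Y=0. Observed 1.
Test 1: faults giving observed 1 are {U2 stuck-at-0, U3 stuck-at-0, U4 stuck-at-1}.
Test 2 (x1=0, x2=1, x3=0, x4=1): fault-free U1=1, U2=1, U3=1, U4=1 → 1; observed 1. Eliminates U2 stuck-at-0, U3 stuck-at-0.
Only U4 stuck-at-1 is consistent with every test.

U4 stuck-at-1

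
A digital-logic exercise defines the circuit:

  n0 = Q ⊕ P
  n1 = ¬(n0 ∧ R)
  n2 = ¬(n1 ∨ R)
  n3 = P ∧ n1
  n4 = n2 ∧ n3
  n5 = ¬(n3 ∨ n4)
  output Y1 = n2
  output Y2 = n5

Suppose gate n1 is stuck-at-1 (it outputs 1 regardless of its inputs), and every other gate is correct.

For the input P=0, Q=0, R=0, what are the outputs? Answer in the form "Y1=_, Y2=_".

Propagate with n1 forced: n0=0, n1=1 [stuck-at-1], n2=0, n3=0, n4=0, n5=1.
So the outputs are Y1=0, Y2=1. (Same as the fault-free value — the fault is masked on this input.)

Y1=0, Y2=1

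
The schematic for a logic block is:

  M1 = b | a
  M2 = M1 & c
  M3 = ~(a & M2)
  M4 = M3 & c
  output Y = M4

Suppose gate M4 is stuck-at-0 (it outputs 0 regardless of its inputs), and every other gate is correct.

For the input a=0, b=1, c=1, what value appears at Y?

0

Propagate with M4 forced: M1=1, M2=1, M3=1, M4=0 [stuck-at-0].
So Y = 0. (Without the fault it would be 1.)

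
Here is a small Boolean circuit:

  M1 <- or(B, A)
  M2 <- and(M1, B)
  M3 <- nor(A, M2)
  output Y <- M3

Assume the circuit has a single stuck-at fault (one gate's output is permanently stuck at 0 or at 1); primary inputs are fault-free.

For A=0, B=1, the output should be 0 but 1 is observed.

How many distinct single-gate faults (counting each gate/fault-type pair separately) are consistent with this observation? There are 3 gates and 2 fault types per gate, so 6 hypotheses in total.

3

Fault-free: M1=1, M2=1, M3=0 → 0. Observed 1.
  M1 stuck-at-0: output 1 ✓
  M1 stuck-at-1: output 0 ✗
  M2 stuck-at-0: output 1 ✓
  M2 stuck-at-1: output 0 ✗
  M3 stuck-at-0: output 0 ✗
  M3 stuck-at-1: output 1 ✓
Consistent faults: {M1 stuck-at-0, M2 stuck-at-0, M3 stuck-at-1} — 3 in all.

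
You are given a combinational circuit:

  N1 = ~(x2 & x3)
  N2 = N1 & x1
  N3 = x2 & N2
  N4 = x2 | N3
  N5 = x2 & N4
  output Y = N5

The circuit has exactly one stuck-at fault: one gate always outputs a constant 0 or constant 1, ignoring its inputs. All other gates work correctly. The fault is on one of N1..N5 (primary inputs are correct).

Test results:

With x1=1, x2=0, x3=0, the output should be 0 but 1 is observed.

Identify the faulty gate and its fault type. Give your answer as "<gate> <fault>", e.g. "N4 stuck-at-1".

Fault-free values for test 1 (x1=1, x2=0, x3=0): N1=1, N2=1, N3=0, N4=0, N5=0, giving Y=0. Observed 1.
Test 1: faults giving observed 1 are {N5 stuck-at-1}.
Only N5 stuck-at-1 is consistent with every test.

N5 stuck-at-1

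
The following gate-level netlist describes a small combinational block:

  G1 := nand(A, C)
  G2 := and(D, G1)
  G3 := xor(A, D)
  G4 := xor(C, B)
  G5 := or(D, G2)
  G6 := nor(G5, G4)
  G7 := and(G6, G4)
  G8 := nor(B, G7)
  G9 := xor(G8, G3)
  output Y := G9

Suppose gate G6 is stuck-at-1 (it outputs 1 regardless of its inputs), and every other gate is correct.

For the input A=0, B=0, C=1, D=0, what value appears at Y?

0

Propagate with G6 forced: G1=1, G2=0, G3=0, G4=1, G5=0, G6=1 [stuck-at-1], G7=1, G8=0, G9=0.
So Y = 0. (Without the fault it would be 1.)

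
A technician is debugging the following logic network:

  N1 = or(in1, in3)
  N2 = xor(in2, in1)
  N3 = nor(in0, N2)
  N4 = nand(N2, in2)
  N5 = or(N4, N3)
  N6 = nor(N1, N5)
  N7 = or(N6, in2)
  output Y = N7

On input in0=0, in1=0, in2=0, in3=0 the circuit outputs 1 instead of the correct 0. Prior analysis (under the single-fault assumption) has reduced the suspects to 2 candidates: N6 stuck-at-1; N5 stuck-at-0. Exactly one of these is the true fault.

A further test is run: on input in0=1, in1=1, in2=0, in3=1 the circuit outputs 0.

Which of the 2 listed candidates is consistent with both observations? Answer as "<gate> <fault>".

Evaluate each candidate on input in0=1, in1=1, in2=0, in3=1:
  N6 stuck-at-1: N1=1, N2=1, N3=0, N4=1, N5=1, N6=1 [stuck-at-1], N7=1 → 1 — eliminated
  N5 stuck-at-0: N1=1, N2=1, N3=0, N4=1, N5=0 [stuck-at-0], N6=0, N7=0 → 0 — matches
Only N5 stuck-at-0 reproduces the observed 0.

N5 stuck-at-0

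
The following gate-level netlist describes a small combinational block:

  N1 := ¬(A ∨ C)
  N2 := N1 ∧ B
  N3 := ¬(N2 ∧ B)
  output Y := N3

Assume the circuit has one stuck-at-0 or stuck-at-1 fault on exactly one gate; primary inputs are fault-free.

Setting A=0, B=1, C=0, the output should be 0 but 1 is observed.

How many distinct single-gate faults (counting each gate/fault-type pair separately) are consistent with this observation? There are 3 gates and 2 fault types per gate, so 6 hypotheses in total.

Fault-free: N1=1, N2=1, N3=0 → 0. Observed 1.
  N1 stuck-at-0: output 1 ✓
  N1 stuck-at-1: output 0 ✗
  N2 stuck-at-0: output 1 ✓
  N2 stuck-at-1: output 0 ✗
  N3 stuck-at-0: output 0 ✗
  N3 stuck-at-1: output 1 ✓
Consistent faults: {N1 stuck-at-0, N2 stuck-at-0, N3 stuck-at-1} — 3 in all.

3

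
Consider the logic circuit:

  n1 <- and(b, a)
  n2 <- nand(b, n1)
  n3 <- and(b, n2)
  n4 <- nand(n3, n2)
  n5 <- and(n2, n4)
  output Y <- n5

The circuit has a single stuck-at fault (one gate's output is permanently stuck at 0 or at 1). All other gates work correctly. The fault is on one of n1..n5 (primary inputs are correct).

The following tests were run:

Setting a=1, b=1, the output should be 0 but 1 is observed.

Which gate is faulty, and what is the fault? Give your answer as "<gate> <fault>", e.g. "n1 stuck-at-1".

n5 stuck-at-1

Fault-free values for test 1 (a=1, b=1): n1=1, n2=0, n3=0, n4=1, n5=0, giving Y=0. Observed 1.
Test 1: faults giving observed 1 are {n5 stuck-at-1}.
Only n5 stuck-at-1 is consistent with every test.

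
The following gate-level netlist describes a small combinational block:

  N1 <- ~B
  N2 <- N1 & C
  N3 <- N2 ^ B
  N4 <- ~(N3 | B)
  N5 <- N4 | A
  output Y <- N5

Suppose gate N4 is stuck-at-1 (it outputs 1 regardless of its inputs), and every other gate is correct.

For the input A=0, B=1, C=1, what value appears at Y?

Propagate with N4 forced: N1=0, N2=0, N3=1, N4=1 [stuck-at-1], N5=1.
So Y = 1. (Without the fault it would be 0.)

1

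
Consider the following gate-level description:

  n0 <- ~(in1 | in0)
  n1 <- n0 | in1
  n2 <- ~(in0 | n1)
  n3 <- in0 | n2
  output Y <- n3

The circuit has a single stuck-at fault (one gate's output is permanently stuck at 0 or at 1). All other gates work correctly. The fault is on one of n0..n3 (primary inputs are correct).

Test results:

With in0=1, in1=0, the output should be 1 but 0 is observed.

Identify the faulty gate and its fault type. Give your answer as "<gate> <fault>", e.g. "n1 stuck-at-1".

Fault-free values for test 1 (in0=1, in1=0): n0=0, n1=0, n2=0, n3=1, giving Y=1. Observed 0.
Test 1: faults giving observed 0 are {n3 stuck-at-0}.
Only n3 stuck-at-0 is consistent with every test.

n3 stuck-at-0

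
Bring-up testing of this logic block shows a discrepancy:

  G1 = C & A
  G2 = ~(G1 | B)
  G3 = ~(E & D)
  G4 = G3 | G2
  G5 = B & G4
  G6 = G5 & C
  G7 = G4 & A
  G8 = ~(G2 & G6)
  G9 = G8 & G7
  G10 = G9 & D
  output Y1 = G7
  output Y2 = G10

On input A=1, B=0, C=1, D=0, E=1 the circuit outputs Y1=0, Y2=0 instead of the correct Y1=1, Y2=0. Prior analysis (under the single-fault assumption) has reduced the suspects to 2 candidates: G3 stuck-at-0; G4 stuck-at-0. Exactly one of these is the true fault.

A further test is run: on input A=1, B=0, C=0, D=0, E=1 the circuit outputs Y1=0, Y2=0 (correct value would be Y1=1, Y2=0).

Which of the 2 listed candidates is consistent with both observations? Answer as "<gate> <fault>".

G4 stuck-at-0

Evaluate each candidate on input A=1, B=0, C=0, D=0, E=1:
  G3 stuck-at-0: G1=0, G2=1, G3=0 [stuck-at-0], G4=1, G5=0, G6=0, G7=1, G8=1, G9=1, G10=0 → Y1=1, Y2=0 — eliminated
  G4 stuck-at-0: G1=0, G2=1, G3=1, G4=0 [stuck-at-0], G5=0, G6=0, G7=0, G8=1, G9=0, G10=0 → Y1=0, Y2=0 — matches
Only G4 stuck-at-0 reproduces the observed Y1=0, Y2=0.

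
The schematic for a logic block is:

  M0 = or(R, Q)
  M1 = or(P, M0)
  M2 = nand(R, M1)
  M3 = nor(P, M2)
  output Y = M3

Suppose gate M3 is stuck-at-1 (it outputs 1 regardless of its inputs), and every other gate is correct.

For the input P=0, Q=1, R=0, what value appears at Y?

Propagate with M3 forced: M0=1, M1=1, M2=1, M3=1 [stuck-at-1].
So Y = 1. (Without the fault it would be 0.)

1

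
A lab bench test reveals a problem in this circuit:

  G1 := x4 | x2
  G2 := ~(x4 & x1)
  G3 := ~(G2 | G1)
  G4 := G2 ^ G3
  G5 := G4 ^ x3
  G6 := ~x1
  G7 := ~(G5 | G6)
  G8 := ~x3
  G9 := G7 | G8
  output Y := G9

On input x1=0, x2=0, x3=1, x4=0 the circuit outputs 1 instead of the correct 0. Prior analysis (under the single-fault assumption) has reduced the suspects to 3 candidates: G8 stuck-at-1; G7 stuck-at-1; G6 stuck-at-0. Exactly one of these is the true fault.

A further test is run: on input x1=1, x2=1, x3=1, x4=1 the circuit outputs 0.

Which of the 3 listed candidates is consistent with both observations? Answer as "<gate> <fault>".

Evaluate each candidate on input x1=1, x2=1, x3=1, x4=1:
  G8 stuck-at-1: G1=1, G2=0, G3=0, G4=0, G5=1, G6=0, G7=0, G8=1 [stuck-at-1], G9=1 → 1 — eliminated
  G7 stuck-at-1: G1=1, G2=0, G3=0, G4=0, G5=1, G6=0, G7=1 [stuck-at-1], G8=0, G9=1 → 1 — eliminated
  G6 stuck-at-0: G1=1, G2=0, G3=0, G4=0, G5=1, G6=0 [stuck-at-0], G7=0, G8=0, G9=0 → 0 — matches
Only G6 stuck-at-0 reproduces the observed 0.

G6 stuck-at-0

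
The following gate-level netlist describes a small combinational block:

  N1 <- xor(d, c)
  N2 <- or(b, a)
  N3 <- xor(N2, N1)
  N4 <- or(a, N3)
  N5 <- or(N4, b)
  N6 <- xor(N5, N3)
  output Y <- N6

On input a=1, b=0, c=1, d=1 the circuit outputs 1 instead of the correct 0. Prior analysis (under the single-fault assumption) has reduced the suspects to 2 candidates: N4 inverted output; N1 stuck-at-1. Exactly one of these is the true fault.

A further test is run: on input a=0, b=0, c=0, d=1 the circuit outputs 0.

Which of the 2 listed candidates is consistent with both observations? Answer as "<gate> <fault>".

Evaluate each candidate on input a=0, b=0, c=0, d=1:
  N4 inverted output: N1=1, N2=0, N3=1, N4=0 [inverted output], N5=0, N6=1 → 1 — eliminated
  N1 stuck-at-1: N1=1 [stuck-at-1], N2=0, N3=1, N4=1, N5=1, N6=0 → 0 — matches
Only N1 stuck-at-1 reproduces the observed 0.

N1 stuck-at-1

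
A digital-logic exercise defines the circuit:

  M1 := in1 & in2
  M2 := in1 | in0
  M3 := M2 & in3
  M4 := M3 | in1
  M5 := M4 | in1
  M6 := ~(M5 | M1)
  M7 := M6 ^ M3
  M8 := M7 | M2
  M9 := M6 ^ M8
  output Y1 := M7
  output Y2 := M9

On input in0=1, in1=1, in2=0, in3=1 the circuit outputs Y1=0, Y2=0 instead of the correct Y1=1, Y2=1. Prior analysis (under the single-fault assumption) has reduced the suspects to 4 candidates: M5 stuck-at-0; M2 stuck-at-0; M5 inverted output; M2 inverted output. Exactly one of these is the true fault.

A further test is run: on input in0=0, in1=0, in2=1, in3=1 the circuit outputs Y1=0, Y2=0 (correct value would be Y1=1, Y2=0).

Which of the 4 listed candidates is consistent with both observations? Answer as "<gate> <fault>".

Evaluate each candidate on input in0=0, in1=0, in2=1, in3=1:
  M5 stuck-at-0: M1=0, M2=0, M3=0, M4=0, M5=0 [stuck-at-0], M6=1, M7=1, M8=1, M9=0 → Y1=1, Y2=0 — eliminated
  M2 stuck-at-0: M1=0, M2=0 [stuck-at-0], M3=0, M4=0, M5=0, M6=1, M7=1, M8=1, M9=0 → Y1=1, Y2=0 — eliminated
  M5 inverted output: M1=0, M2=0, M3=0, M4=0, M5=1 [inverted output], M6=0, M7=0, M8=0, M9=0 → Y1=0, Y2=0 — matches
  M2 inverted output: M1=0, M2=1 [inverted output], M3=1, M4=1, M5=1, M6=0, M7=1, M8=1, M9=1 → Y1=1, Y2=1 — eliminated
Only M5 inverted output reproduces the observed Y1=0, Y2=0.

M5 inverted output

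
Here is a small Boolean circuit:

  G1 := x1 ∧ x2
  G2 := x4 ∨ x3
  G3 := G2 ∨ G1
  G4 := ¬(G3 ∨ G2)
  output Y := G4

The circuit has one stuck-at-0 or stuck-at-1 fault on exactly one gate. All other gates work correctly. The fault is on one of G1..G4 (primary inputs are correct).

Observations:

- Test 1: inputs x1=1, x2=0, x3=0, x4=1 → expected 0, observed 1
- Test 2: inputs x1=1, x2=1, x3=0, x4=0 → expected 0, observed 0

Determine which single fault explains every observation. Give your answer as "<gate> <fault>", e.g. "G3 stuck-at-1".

Fault-free values for test 1 (x1=1, x2=0, x3=0, x4=1): G1=0, G2=1, G3=1, G4=0, giving Y=0. Observed 1.
Test 1: faults giving observed 1 are {G2 stuck-at-0, G4 stuck-at-1}.
Test 2 (x1=1, x2=1, x3=0, x4=0): fault-free G1=1, G2=0, G3=1, G4=0 → 0; observed 0. Eliminates G4 stuck-at-1.
Only G2 stuck-at-0 is consistent with every test.

G2 stuck-at-0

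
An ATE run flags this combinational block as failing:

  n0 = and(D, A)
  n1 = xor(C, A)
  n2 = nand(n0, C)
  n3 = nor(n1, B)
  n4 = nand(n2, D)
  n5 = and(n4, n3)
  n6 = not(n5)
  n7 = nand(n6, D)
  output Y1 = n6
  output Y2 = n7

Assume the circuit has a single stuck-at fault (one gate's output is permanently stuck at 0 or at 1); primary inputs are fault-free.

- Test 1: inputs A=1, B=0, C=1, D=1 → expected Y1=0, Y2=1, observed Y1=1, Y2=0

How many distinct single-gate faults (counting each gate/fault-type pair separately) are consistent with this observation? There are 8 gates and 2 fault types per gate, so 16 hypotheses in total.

7

Fault-free: n0=1, n1=0, n2=0, n3=1, n4=1, n5=1, n6=0, n7=1 → Y1=0, Y2=1. Observed Y1=1, Y2=0.
  n0: stuck-at-0 ✓; others ✗
  n1: stuck-at-1 ✓; others ✗
  n2: stuck-at-1 ✓; others ✗
  n3: stuck-at-0 ✓; others ✗
  n4: stuck-at-0 ✓; others ✗
  n5: stuck-at-0 ✓; others ✗
  n6: stuck-at-1 ✓; others ✗
  n7: none of the 2 fault types match ✗
Consistent faults: {n0 stuck-at-0, n1 stuck-at-1, n2 stuck-at-1, n3 stuck-at-0, n4 stuck-at-0, n5 stuck-at-0, n6 stuck-at-1} — 7 in all.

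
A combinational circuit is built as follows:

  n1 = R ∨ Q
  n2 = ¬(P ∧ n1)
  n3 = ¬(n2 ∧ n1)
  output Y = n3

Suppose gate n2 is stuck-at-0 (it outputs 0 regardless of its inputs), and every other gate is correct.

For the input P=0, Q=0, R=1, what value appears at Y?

1

Propagate with n2 forced: n1=1, n2=0 [stuck-at-0], n3=1.
So Y = 1. (Without the fault it would be 0.)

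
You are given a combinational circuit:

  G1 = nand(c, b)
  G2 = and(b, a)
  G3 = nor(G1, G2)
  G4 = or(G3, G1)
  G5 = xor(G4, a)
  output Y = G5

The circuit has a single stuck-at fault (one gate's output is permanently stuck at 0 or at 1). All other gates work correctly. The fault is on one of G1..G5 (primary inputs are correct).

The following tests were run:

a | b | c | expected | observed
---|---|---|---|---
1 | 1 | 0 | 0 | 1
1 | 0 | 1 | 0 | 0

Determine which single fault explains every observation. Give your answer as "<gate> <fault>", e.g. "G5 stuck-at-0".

G1 stuck-at-0

Fault-free values for test 1 (a=1, b=1, c=0): G1=1, G2=1, G3=0, G4=1, G5=0, giving Y=0. Observed 1.
Test 1: faults giving observed 1 are {G1 stuck-at-0, G4 stuck-at-0, G5 stuck-at-1}.
Test 2 (a=1, b=0, c=1): fault-free G1=1, G2=0, G3=0, G4=1, G5=0 → 0; observed 0. Eliminates G4 stuck-at-0, G5 stuck-at-1.
Only G1 stuck-at-0 is consistent with every test.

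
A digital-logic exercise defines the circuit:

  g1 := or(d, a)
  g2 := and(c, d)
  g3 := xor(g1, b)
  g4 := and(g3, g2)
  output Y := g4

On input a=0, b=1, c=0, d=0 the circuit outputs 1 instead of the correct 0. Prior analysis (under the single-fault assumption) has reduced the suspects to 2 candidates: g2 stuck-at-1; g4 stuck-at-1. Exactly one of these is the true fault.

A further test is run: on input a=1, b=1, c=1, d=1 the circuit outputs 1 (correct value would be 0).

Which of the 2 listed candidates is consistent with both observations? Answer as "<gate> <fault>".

g4 stuck-at-1

Evaluate each candidate on input a=1, b=1, c=1, d=1:
  g2 stuck-at-1: g1=1, g2=1 [stuck-at-1], g3=0, g4=0 → 0 — eliminated
  g4 stuck-at-1: g1=1, g2=1, g3=0, g4=1 [stuck-at-1] → 1 — matches
Only g4 stuck-at-1 reproduces the observed 1.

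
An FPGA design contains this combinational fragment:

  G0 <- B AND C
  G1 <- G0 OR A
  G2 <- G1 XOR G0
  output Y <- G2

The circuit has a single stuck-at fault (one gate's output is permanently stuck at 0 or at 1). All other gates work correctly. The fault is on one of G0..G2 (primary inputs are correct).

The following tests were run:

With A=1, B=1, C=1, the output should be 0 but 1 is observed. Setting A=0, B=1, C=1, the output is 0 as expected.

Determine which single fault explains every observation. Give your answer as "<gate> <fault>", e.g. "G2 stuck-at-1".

Fault-free values for test 1 (A=1, B=1, C=1): G0=1, G1=1, G2=0, giving Y=0. Observed 1.
Test 1: faults giving observed 1 are {G0 stuck-at-0, G1 stuck-at-0, G2 stuck-at-1}.
Test 2 (A=0, B=1, C=1): fault-free G0=1, G1=1, G2=0 → 0; observed 0. Eliminates G1 stuck-at-0, G2 stuck-at-1.
Only G0 stuck-at-0 is consistent with every test.

G0 stuck-at-0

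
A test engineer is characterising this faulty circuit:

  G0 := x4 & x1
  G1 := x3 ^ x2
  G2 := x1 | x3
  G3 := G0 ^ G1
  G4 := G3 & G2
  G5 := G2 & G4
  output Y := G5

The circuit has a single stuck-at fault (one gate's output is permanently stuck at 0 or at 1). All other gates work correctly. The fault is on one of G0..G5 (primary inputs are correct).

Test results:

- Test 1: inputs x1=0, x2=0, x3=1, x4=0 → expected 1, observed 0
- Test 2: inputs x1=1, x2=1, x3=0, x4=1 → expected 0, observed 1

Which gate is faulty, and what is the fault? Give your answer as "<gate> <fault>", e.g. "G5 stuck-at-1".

G1 stuck-at-0

Fault-free values for test 1 (x1=0, x2=0, x3=1, x4=0): G0=0, G1=1, G2=1, G3=1, G4=1, G5=1, giving Y=1. Observed 0.
Test 1: faults giving observed 0 are {G0 stuck-at-1, G1 stuck-at-0, G2 stuck-at-0, G3 stuck-at-0, G4 stuck-at-0, G5 stuck-at-0}.
Test 2 (x1=1, x2=1, x3=0, x4=1): fault-free G0=1, G1=1, G2=1, G3=0, G4=0, G5=0 → 0; observed 1. Eliminates G0 stuck-at-1, G2 stuck-at-0, G3 stuck-at-0, G4 stuck-at-0, G5 stuck-at-0.
Only G1 stuck-at-0 is consistent with every test.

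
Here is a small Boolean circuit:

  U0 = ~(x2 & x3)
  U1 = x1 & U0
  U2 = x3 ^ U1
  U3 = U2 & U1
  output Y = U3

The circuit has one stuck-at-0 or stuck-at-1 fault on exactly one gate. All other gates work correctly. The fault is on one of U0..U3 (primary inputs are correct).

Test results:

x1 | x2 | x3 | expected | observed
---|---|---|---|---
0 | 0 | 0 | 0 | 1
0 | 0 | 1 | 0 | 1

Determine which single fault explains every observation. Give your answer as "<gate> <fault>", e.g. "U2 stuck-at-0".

Fault-free values for test 1 (x1=0, x2=0, x3=0): U0=1, U1=0, U2=0, U3=0, giving Y=0. Observed 1.
Test 1: faults giving observed 1 are {U1 stuck-at-1, U3 stuck-at-1}.
Test 2 (x1=0, x2=0, x3=1): fault-free U0=1, U1=0, U2=1, U3=0 → 0; observed 1. Eliminates U1 stuck-at-1.
Only U3 stuck-at-1 is consistent with every test.

U3 stuck-at-1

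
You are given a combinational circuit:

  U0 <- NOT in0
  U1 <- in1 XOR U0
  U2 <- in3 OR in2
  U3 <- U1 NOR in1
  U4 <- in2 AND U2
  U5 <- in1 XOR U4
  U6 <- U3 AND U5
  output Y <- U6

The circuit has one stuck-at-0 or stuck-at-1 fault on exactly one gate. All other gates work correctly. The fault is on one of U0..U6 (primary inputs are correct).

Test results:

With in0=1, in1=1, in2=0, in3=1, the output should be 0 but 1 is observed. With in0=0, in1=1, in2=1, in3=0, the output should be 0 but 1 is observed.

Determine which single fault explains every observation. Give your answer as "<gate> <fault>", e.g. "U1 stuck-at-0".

Fault-free values for test 1 (in0=1, in1=1, in2=0, in3=1): U0=0, U1=1, U2=1, U3=0, U4=0, U5=1, U6=0, giving Y=0. Observed 1.
Test 1: faults giving observed 1 are {U3 stuck-at-1, U6 stuck-at-1}.
Test 2 (in0=0, in1=1, in2=1, in3=0): fault-free U0=1, U1=0, U2=1, U3=0, U4=1, U5=0, U6=0 → 0; observed 1. Eliminates U3 stuck-at-1.
Only U6 stuck-at-1 is consistent with every test.

U6 stuck-at-1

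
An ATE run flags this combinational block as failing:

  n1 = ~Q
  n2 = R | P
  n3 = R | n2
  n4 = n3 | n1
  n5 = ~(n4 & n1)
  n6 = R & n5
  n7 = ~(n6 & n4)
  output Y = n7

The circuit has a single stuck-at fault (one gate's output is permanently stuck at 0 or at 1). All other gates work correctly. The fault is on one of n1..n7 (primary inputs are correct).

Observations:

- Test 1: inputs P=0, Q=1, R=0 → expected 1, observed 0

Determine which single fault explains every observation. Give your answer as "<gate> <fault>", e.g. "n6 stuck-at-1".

Fault-free values for test 1 (P=0, Q=1, R=0): n1=0, n2=0, n3=0, n4=0, n5=1, n6=0, n7=1, giving Y=1. Observed 0.
Test 1: faults giving observed 0 are {n7 stuck-at-0}.
Only n7 stuck-at-0 is consistent with every test.

n7 stuck-at-0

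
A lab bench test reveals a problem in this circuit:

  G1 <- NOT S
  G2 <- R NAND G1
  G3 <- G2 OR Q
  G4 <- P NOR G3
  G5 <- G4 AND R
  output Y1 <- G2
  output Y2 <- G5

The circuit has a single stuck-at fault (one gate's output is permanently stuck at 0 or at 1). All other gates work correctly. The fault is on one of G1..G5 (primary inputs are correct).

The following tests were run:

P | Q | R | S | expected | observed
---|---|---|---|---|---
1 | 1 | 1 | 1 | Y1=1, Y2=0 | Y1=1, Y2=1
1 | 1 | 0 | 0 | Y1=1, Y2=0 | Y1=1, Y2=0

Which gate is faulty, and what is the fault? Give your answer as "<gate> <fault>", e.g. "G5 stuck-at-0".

G4 stuck-at-1

Fault-free values for test 1 (P=1, Q=1, R=1, S=1): G1=0, G2=1, G3=1, G4=0, G5=0, giving Y1=1, Y2=0. Observed Y1=1, Y2=1.
Test 1: faults giving observed Y1=1, Y2=1 are {G4 stuck-at-1, G5 stuck-at-1}.
Test 2 (P=1, Q=1, R=0, S=0): fault-free G1=1, G2=1, G3=1, G4=0, G5=0 → Y1=1, Y2=0; observed Y1=1, Y2=0. Eliminates G5 stuck-at-1.
Only G4 stuck-at-1 is consistent with every test.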